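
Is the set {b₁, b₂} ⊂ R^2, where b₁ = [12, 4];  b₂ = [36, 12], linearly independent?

linearly dependent

One vector is a scalar multiple of another, so the set is dependent.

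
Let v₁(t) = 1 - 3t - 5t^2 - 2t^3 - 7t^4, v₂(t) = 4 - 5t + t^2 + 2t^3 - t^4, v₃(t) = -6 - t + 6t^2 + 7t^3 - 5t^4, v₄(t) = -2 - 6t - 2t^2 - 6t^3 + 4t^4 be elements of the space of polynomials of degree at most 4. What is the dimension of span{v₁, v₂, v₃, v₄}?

dim = 4

Pass to coordinate vectors with respect to the basis {1, t, …, t^4}.
Apply Gaussian elimination to the matrix whose rows are v₁, v₂, v₃, v₄.
Exactly 4 pivots survive; hence the rank is 4.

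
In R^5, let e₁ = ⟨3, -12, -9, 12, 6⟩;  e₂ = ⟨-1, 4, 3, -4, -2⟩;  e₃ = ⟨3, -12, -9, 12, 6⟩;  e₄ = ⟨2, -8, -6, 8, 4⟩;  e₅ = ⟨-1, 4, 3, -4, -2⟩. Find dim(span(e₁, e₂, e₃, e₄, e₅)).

Row-reduce the 5×5 matrix with these as rows.
There is 1 pivot column, so rank = 1.

1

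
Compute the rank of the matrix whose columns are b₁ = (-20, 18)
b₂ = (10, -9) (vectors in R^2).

Apply Gaussian elimination to the matrix whose rows are b₁, b₂.
The echelon form has 1 nonzero row, so the rank is 1.

rank 1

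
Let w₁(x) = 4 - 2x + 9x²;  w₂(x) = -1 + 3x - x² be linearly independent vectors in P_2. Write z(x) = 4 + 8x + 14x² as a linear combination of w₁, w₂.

z = 2w₁ + 4w₂

Identify each element with its coordinate vector in ℝ³ via {1, x, x²}.
Write z = c₁w₁ + c₂w₂ and equate components.
Back-substitution yields (c₁, c₂) = (2, 4).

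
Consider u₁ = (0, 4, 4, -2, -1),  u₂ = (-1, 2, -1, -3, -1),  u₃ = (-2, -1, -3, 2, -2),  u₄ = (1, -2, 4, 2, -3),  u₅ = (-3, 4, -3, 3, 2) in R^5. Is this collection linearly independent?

linearly independent

Row-reduce the matrix whose columns are u₁, u₂, u₃, u₄, u₅.
The reduction yields 5 nonzero rows, so the rank is 5.
Since rank = 5 (the number of vectors), the set is linearly independent.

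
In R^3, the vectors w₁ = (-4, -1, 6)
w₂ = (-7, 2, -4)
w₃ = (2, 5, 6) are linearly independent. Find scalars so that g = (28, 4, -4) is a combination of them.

g = -3w₁ - 2w₂ + w₃

Solve the system with w₁, w₂, w₃ as columns and g as the right-hand side.
The system has the unique solution (α₁, α₂, α₃) = (-3, -2, 1).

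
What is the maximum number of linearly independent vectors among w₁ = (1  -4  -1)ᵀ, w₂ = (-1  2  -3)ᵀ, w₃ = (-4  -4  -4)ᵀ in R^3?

3

Form the matrix with w₁, w₂, w₃ as columns and reduce.
The echelon form has 3 nonzero rows, so the rank is 3.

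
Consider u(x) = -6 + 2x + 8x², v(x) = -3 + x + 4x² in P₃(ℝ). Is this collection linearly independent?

Take coordinates with respect to the standard basis {1, x, …, x³}.
One vector is a scalar multiple of another, so the set is dependent.

linearly dependent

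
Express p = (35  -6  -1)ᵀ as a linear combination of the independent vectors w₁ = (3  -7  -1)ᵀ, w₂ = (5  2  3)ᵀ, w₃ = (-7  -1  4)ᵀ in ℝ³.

Set up the augmented matrix [w₁ | w₂ | w₃ | p] and row-reduce.
Back-substitution yields (c₁, c₂, c₃) = (2, 3, -2).

p = 2w₁ + 3w₂ - 2w₃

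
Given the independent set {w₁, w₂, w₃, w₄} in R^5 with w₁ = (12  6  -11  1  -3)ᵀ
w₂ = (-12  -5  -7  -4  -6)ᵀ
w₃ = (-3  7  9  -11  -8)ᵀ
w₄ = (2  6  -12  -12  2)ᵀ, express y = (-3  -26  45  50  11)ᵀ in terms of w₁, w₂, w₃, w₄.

Write y = c₁w₁ + … + c₄w₄ and equate components.
Back-substitution yields (c₁, …, c₄) = (-1, -1, -1, -3).

y = -w₁ - w₂ - w₃ - 3w₄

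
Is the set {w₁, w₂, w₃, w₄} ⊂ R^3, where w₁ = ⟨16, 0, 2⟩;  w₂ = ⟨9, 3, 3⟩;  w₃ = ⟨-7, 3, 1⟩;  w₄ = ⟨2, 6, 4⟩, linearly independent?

linearly dependent

There are 4 vectors in a 3-dimensional space, so they cannot be linearly independent.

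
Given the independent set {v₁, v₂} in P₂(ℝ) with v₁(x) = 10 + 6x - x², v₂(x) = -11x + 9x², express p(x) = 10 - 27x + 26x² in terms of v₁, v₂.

p = v₁ + 3v₂

Work in coordinates with respect to the standard basis {1, x, x²}.
Solve the system with v₁, v₂ as columns and p as the right-hand side.
Back-substitution yields (α₁, α₂) = (1, 3).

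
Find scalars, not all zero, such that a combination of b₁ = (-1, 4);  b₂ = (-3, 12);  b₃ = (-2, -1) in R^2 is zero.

Row-reduce the matrix with b₁, b₂, b₃ as columns; the null space gives the coefficients.
A generator of the null space is (3, -1, 0).

3b₁ - b₂ = 0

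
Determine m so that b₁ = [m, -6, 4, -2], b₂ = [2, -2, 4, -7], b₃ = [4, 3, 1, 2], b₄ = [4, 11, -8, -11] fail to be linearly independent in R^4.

m = -16/7

The vectors are dependent exactly when the determinant of the matrix with rows b₁, b₂, b₃, b₄ vanishes.
Expanding, det = 455*m + 1040.
Setting this to zero gives m = -16/7.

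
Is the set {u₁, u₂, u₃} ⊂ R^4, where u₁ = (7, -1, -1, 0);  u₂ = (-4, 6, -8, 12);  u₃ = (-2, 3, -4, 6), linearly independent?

Place the vectors as rows of a 3×4 matrix and reduce to echelon form.
The reduction yields 2 nonzero rows, so the rank is 2.
Since rank 2 < 3, the set is linearly dependent.
Indeed u₂ - 2u₃ = 0.

linearly dependent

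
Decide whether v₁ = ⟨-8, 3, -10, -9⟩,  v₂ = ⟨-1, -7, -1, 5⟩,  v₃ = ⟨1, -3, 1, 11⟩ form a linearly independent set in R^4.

Row-reduce the matrix whose columns are v₁, v₂, v₃.
The reduction yields 3 nonzero rows, so the rank is 3.
Since rank = 3 (the number of vectors), the set is linearly independent.

linearly independent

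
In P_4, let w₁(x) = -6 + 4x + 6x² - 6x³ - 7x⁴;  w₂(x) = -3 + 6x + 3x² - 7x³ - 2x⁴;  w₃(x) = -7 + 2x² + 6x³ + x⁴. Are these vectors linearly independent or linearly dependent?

Write each element as a coordinate vector in ℝ⁵ using {1, x, …, x⁴}.
Row-reduce the matrix whose columns are w₁, w₂, w₃.
The reduction yields 3 nonzero rows, so the rank is 3.
Since rank = 3 (the number of vectors), the set is linearly independent.

linearly independent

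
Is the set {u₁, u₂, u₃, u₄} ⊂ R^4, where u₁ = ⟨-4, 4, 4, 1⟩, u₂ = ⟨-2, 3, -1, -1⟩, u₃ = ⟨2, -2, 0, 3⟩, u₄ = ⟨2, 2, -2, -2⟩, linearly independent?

linearly independent

Form the 4×4 matrix with these as columns; its determinant is 132.
A nonzero determinant means the columns are linearly independent.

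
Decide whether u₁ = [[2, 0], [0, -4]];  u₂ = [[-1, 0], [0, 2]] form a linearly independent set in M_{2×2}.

linearly dependent

Take coordinates with respect to the standard basis {E₁₁, E₁₂, E₂₁, E₂₂}.
One vector is a scalar multiple of another, so the set is dependent.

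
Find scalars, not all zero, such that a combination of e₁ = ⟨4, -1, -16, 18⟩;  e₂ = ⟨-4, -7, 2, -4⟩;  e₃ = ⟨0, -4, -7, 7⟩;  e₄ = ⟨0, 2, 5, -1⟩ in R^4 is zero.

e₁ + e₂ - 2e₃ = 0

Write the vectors as columns of a matrix and find a nonzero vector in its null space.
A generator of the null space is (1, 1, -2, 0).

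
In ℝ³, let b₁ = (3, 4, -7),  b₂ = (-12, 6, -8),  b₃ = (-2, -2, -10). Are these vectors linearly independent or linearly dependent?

linearly independent

Place the vectors as rows of a 3×3 matrix and reduce to echelon form.
The reduction yields 3 nonzero rows, so the rank is 3.
Since rank = 3 (the number of vectors), the set is linearly independent.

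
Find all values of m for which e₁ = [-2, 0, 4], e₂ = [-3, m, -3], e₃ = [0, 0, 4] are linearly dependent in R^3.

The set is linearly dependent precisely when det[e₁; e₂; e₃] = 0.
Cofactor expansion gives det = -8*m.
Setting this to zero gives m = 0.

m = 0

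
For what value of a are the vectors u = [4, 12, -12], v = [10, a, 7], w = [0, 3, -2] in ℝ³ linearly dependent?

a = -51/2

Dependence holds iff the 3×3 matrix [u v w] is singular.
The determinant works out to -8*a - 204.
Solving -8*a - 204 = 0 yields a = -51/2.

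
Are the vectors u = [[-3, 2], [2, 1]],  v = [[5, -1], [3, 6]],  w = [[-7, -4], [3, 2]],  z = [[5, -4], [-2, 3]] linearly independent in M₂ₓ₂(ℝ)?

linearly independent

Take coordinates with respect to the standard basis {E₁₁, E₁₂, E₂₁, E₂₂}.
Place the vectors as rows of a 4×4 matrix and reduce to echelon form.
The reduction yields 4 nonzero rows, so the rank is 4.
Since rank = 4 (the number of vectors), the set is linearly independent.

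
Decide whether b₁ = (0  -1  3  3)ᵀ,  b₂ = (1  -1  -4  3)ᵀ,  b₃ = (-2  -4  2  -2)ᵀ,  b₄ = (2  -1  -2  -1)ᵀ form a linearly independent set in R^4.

The matrix [b₁|b₂|b₃|b₄] has determinant 222.
A nonzero determinant means the columns are linearly independent.

linearly independent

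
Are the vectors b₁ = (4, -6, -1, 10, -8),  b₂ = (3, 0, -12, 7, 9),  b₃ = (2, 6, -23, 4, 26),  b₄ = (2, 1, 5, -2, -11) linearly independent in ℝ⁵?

linearly dependent

Place the vectors as rows of a 4×5 matrix and reduce to echelon form.
The reduction yields 3 nonzero rows, so the rank is 3.
Since rank 3 < 4, the set is linearly dependent.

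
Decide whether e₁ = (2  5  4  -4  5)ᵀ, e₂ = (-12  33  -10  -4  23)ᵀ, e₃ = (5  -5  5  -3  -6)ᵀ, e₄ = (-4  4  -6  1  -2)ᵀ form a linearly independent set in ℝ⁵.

Place the vectors as rows of a 4×5 matrix and reduce to echelon form.
The reduction yields 3 nonzero rows, so the rank is 3.
Since rank 3 < 4, the set is linearly dependent.

linearly dependent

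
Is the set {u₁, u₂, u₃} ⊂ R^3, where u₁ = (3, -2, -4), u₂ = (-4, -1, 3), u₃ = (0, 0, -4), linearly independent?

linearly independent

Place the vectors as rows of a 3×3 matrix and reduce to echelon form.
The reduction yields 3 nonzero rows, so the rank is 3.
Since rank = 3 (the number of vectors), the set is linearly independent.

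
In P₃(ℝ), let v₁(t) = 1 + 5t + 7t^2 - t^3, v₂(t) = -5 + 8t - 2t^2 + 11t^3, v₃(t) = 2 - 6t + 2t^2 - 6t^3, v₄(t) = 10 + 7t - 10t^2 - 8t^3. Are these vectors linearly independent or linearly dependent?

Take coordinates with respect to the standard basis {1, t, …, t^3}.
The matrix [v₁|v₂|v₃|v₄] has determinant -36.
A nonzero determinant means the columns are linearly independent.

linearly independent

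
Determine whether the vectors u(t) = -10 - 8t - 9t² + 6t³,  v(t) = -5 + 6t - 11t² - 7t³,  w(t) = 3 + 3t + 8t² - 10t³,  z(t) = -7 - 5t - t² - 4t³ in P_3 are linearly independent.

Take coordinates with respect to the standard basis {1, t, …, t³}.
Form the 4×4 matrix with these as columns; its determinant is 0.
A zero determinant means the columns are linearly dependent.

linearly dependent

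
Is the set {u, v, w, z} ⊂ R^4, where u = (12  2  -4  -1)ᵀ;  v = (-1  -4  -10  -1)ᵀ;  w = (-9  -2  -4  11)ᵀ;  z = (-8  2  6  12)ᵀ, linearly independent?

Form the 4×4 matrix with these as columns; its determinant is 0.
A zero determinant means the columns are linearly dependent.

linearly dependent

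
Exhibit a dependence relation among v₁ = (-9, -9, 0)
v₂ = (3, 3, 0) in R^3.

v₁ + 3v₂ = 0

Set up α₁v₁ + α₂v₂ = 0 and solve the homogeneous system.
The free variable yields coefficients (1, 3) (any nonzero multiple also works).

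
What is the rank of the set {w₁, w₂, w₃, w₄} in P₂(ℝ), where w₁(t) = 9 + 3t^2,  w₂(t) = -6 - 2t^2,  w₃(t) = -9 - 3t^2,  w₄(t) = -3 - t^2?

1

Use coordinates relative to {1, t, t^2}.
Put the 3×4 matrix [w₁|w₂|w₃|w₄] into echelon form.
Reduction leaves 1 leading entry, giving rank 1.
(With 4 elements in a 3-dimensional space the rank is at most 3.)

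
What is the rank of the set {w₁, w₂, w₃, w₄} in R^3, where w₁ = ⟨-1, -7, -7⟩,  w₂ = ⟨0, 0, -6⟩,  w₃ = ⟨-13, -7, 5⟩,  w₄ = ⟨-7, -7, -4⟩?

Apply Gaussian elimination to the matrix whose rows are w₁, w₂, w₃, w₄.
Exactly 3 pivots survive; hence the rank is 3.
(With 4 elements in a 3-dimensional space the rank is at most 3.)

3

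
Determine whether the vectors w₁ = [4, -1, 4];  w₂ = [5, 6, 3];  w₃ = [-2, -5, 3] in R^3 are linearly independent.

linearly independent

Row-reduce the matrix whose columns are w₁, w₂, w₃.
The reduction yields 3 nonzero rows, so the rank is 3.
Since rank = 3 (the number of vectors), the set is linearly independent.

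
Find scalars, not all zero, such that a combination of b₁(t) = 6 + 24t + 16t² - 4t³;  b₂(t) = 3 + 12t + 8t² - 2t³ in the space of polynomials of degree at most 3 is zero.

Write each element as a vector in ℝ⁴ using {1, t, …, t³}.
Row-reduce the matrix with b₁, b₂ as columns; the null space gives the coefficients.
A generator of the null space is (1, -2).

b₁ - 2b₂ = 0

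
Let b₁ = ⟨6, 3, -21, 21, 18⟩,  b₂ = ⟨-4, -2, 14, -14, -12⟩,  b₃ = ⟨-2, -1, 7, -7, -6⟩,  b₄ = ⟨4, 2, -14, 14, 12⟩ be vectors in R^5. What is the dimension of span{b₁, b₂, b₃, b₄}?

Row-reduce the 4×5 matrix with these as rows.
Exactly 1 pivot survives; hence the rank is 1.

dim = 1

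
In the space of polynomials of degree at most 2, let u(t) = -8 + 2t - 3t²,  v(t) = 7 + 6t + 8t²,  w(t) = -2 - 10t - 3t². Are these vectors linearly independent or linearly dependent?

Take coordinates with respect to the standard basis {1, t, t²}.
Place the vectors as rows of a 3×3 matrix and reduce to echelon form.
The reduction yields 3 nonzero rows, so the rank is 3.
Since rank = 3 (the number of vectors), the set is linearly independent.

linearly independent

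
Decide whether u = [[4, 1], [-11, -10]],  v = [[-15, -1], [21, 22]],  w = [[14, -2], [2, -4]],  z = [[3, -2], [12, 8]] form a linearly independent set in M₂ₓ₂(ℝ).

linearly dependent

Take coordinates with respect to the standard basis {E₁₁, E₁₂, E₂₁, E₂₂}.
Form the 4×4 matrix with these as columns; its determinant is 0.
A zero determinant means the columns are linearly dependent.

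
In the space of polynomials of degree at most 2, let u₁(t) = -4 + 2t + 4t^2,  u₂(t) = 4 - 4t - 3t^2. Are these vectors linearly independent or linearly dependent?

linearly independent

Take coordinates with respect to the standard basis {1, t, t^2}.
Row-reduce the matrix whose columns are u₁, u₂.
The reduction yields 2 nonzero rows, so the rank is 2.
Since rank = 2 (the number of vectors), the set is linearly independent.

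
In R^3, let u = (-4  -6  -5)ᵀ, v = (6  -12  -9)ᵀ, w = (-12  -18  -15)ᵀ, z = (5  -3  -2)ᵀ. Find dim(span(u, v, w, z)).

Apply Gaussian elimination to the matrix whose rows are u, v, w, z.
Reduction leaves 2 leading entries, giving rank 2.
(With 4 elements in a 3-dimensional space the rank is at most 3.)

dim = 2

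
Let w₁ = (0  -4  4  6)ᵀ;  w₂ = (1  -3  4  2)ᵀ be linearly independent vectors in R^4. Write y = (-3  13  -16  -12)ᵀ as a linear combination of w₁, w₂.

y = -w₁ - 3w₂

Since w₁, w₂ are independent, the coefficients expressing y are uniquely determined by a linear system.
The system has the unique solution (c₁, c₂) = (-1, -3).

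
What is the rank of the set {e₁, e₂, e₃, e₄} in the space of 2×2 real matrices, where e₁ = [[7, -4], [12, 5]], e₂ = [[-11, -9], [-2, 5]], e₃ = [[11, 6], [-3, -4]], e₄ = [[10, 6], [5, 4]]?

Represent each element by its coordinate vector in ℝ⁴.
Apply Gaussian elimination to the matrix whose rows are e₁, e₂, e₃, e₄.
The echelon form has 4 nonzero rows, so the rank is 4.

rank 4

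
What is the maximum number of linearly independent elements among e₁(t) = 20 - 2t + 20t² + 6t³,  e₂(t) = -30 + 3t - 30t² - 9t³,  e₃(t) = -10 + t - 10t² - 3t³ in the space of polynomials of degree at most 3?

1

Represent each element by its coordinate vector in ℝ⁴.
Row-reduce the 3×4 matrix with these as rows.
Exactly 1 pivot survives; hence the rank is 1.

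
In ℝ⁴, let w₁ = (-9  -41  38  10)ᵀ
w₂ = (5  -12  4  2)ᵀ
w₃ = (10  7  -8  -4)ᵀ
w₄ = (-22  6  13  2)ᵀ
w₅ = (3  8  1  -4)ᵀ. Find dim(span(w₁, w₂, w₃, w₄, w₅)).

3

Put the 4×5 matrix [w₁|w₂|w₃|w₄|w₅] into echelon form.
There are 3 pivot columns, so rank = 3.
(With 5 elements in a 4-dimensional space the rank is at most 4.)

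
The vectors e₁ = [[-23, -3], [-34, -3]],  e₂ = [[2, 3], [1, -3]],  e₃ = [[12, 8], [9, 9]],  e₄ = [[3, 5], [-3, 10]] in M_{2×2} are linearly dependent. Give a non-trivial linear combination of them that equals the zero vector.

e₁ - 2e₂ + 3e₃ - 3e₄ = 0

Take coordinates with respect to {E₁₁, E₁₂, E₂₁, E₂₂}.
Row-reduce the matrix with e₁, e₂, e₃, e₄ as columns; the null space gives the coefficients.
The free variable yields coefficients (1, -2, 3, -3) (any nonzero multiple also works).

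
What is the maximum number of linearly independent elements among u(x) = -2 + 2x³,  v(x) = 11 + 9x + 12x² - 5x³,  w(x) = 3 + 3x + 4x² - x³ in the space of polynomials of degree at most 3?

2

Pass to coordinate vectors with respect to the basis {1, x, …, x³}.
Row-reduce the 3×4 matrix with these as rows.
The echelon form has 2 nonzero rows, so the rank is 2.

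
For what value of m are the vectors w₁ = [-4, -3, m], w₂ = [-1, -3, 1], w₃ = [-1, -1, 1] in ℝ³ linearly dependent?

m = 4

Place the vectors as rows of a 3×3 matrix; dependence ⇔ determinant zero.
Expanding, det = 8 - 2*m.
Setting this to zero gives m = 4.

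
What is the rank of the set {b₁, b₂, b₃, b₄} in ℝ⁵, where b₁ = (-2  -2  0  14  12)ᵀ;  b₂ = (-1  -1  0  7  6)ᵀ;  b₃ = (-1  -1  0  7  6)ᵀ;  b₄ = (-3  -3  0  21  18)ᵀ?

Put the 5×4 matrix [b₁|b₂|b₃|b₄] into echelon form.
The echelon form has 1 nonzero row, so the rank is 1.

rank 1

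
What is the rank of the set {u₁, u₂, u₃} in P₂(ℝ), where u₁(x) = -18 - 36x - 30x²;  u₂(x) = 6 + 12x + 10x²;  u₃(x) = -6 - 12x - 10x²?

Represent each element by its coordinate vector in ℝ³.
Row-reduce the 3×3 matrix with these as rows.
Exactly 1 pivot survives; hence the rank is 1.

rank 1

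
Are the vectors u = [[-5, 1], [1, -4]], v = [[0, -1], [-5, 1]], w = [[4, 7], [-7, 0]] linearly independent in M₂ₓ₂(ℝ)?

Take coordinates with respect to the standard basis {E₁₁, E₁₂, E₂₁, E₂₂}.
Row-reduce the matrix whose columns are u, v, w.
The reduction yields 3 nonzero rows, so the rank is 3.
Since rank = 3 (the number of vectors), the set is linearly independent.

linearly independent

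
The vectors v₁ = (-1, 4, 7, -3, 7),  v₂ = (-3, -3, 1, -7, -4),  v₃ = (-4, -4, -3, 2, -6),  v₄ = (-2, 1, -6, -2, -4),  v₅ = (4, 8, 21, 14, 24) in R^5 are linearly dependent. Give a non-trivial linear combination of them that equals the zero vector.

2v₁ - 2v₂ + v₃ - 2v₄ - v₅ = 0

Set up α₁v₁ + … + α₅v₅ = 0 and solve the homogeneous system.
The free variable yields coefficients (2, -2, 1, -2, -1) (any nonzero multiple also works).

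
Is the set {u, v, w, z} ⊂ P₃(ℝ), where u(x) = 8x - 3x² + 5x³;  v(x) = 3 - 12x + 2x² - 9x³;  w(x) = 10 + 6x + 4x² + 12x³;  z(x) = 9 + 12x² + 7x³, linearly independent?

linearly independent

Take coordinates with respect to the standard basis {1, x, …, x³}.
The matrix [u|v|w|z] has determinant 2176.
A nonzero determinant means the columns are linearly independent.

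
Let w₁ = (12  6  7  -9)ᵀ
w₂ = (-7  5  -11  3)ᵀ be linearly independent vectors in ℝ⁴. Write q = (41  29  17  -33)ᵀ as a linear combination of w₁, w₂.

Solve the system with w₁, w₂ as columns and q as the right-hand side.
The system has the unique solution (α₁, α₂) = (4, 1).

q = 4w₁ + w₂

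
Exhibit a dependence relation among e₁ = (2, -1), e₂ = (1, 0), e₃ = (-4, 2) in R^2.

Set up α₁e₁ + … + α₃e₃ = 0 and solve the homogeneous system.
One solution (up to scaling) is (2, 0, 1).

2e₁ + e₃ = 0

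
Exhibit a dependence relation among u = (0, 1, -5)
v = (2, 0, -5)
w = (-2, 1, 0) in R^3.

u - v - w = 0

Solve the homogeneous system with u, v, w as columns by row-reducing the coefficient matrix.
The free variable yields coefficients (1, -1, -1) (any nonzero multiple also works).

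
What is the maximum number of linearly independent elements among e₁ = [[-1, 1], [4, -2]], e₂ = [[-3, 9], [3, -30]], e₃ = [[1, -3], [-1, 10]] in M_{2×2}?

2

Use coordinates relative to {E₁₁, E₁₂, E₂₁, E₂₂}.
Form the matrix with e₁, e₂, e₃ as columns and reduce.
Exactly 2 pivots survive; hence the rank is 2.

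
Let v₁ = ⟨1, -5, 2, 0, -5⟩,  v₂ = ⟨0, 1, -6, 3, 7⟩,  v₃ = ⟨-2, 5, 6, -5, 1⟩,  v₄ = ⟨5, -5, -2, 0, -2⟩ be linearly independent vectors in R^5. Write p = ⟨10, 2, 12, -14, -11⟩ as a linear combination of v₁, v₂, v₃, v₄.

p = -3v₁ - 3v₂ + v₃ + 3v₄

Set up the augmented matrix [v₁ | v₂ | v₃ | v₄ | p] and row-reduce.
Back-substitution yields (a₁, …, a₄) = (-3, -3, 1, 3).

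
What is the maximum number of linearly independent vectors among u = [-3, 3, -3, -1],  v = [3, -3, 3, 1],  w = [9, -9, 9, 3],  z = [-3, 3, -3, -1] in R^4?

Form the matrix with u, v, w, z as columns and reduce.
Reduction leaves 1 leading entry, giving rank 1.

1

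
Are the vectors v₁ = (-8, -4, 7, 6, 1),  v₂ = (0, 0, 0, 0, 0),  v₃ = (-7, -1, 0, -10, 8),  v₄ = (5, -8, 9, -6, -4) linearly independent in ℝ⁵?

One of the vectors is the zero vector, so the set is linearly dependent.

linearly dependent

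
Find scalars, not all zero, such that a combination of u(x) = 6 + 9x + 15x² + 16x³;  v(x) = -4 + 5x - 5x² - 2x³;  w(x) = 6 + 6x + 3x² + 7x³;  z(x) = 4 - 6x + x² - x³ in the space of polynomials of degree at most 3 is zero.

u + 3v - w + 3z = 0

Pass to coordinate vectors relative to the basis {1, x, …, x³}.
Solve the homogeneous system with u, v, w, z as columns by row-reducing the coefficient matrix.
The free variable yields coefficients (1, 3, -1, 3) (any nonzero multiple also works).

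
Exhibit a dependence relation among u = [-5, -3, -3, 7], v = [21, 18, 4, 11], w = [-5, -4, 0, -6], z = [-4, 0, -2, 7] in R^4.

Row-reduce the matrix with u, v, w, z as columns; the null space gives the coefficients.
A generator of the null space is (2, 1, 3, -1).

2u + v + 3w - z = 0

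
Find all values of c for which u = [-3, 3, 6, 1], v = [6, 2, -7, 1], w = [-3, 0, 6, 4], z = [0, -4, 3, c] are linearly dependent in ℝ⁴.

c = 53/5

Dependence holds iff the 4×4 matrix [u v w z] is singular.
The determinant works out to 477 - 45*c.
Setting this to zero gives c = 53/5.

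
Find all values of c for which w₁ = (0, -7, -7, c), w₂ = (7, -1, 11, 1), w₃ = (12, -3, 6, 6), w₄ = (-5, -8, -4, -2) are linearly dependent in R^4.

Dependence holds iff the 4×4 matrix [w₁ w₂ w₃ w₄] is singular.
Cofactor expansion gives det = 819*c - 1911.
Solving 819*c - 1911 = 0 yields c = 7/3.

c = 7/3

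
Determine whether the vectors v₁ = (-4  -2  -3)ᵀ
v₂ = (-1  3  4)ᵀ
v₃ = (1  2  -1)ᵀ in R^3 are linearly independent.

linearly independent

Form the 3×3 matrix with these as columns; its determinant is 53.
A nonzero determinant means the columns are linearly independent.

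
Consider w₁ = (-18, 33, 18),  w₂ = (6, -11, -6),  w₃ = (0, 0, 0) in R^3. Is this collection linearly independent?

One of the vectors is the zero vector, so the set is linearly dependent.

linearly dependent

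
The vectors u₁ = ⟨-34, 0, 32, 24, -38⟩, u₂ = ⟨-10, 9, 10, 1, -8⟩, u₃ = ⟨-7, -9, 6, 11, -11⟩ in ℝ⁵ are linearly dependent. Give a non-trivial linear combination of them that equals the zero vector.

Solve the homogeneous system with u₁, u₂, u₃ as columns by row-reducing the coefficient matrix.
The free variable yields coefficients (1, -2, -2) (any nonzero multiple also works).

u₁ - 2u₂ - 2u₃ = 0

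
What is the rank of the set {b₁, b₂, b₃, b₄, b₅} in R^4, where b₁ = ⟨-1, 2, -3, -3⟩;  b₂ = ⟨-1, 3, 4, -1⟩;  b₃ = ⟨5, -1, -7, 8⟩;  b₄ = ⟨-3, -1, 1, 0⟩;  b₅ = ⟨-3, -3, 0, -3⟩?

Row-reduce the 5×4 matrix with these as rows.
There are 4 pivot columns, so rank = 4.
(With 5 elements in a 4-dimensional space the rank is at most 4.)

rank 4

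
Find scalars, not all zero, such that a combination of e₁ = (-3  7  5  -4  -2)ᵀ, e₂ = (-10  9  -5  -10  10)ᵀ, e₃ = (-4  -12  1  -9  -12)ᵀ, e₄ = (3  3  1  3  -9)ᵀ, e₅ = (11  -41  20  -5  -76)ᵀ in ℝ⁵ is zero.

e₁ - 2e₂ + 3e₃ + 2e₄ - e₅ = 0

Set up α₁e₁ + … + α₅e₅ = 0 and solve the homogeneous system.
One solution (up to scaling) is (1, -2, 3, 2, -1).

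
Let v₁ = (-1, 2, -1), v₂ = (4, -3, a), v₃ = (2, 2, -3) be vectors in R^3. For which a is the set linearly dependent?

a = -1/6

Dependence holds iff the 3×3 matrix [v₁ v₂ v₃] is singular.
The determinant works out to 6*a + 1.
This vanishes exactly when a = -1/6.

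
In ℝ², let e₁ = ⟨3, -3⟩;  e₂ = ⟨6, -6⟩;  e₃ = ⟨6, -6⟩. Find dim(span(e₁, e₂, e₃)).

1

Put the 2×3 matrix [e₁|e₂|e₃] into echelon form.
There is 1 pivot column, so rank = 1.
(With 3 elements in a 2-dimensional space the rank is at most 2.)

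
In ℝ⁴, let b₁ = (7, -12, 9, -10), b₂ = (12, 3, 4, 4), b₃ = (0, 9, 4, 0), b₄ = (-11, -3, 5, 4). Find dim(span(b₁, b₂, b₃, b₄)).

4

Row-reduce the 4×4 matrix with these as rows.
Exactly 4 pivots survive; hence the rank is 4.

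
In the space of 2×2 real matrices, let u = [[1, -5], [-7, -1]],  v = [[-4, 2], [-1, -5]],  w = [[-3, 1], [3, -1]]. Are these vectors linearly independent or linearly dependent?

Write each element as a coordinate vector in ℝ⁴ using {E₁₁, E₁₂, E₂₁, E₂₂}.
Place the vectors as rows of a 3×4 matrix and reduce to echelon form.
The reduction yields 3 nonzero rows, so the rank is 3.
Since rank = 3 (the number of vectors), the set is linearly independent.

linearly independent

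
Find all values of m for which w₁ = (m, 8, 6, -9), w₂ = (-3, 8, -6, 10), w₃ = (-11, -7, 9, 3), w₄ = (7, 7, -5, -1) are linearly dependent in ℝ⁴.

m = 10

The set is linearly dependent precisely when det[w₁; w₂; w₃; w₄] = 0.
The determinant works out to 3160 - 316*m.
Setting this to zero gives m = 10.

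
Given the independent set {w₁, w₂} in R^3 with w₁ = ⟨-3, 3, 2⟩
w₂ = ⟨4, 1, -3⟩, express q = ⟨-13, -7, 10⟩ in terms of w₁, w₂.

Write q = α₁w₁ + α₂w₂ and equate components.
The system has the unique solution (α₁, α₂) = (-1, -4).

q = -w₁ - 4w₂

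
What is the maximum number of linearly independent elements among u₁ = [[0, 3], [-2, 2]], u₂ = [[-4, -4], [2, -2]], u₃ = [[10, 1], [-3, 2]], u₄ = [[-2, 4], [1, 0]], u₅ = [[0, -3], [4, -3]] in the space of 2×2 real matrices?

Represent each element by its coordinate vector in ℝ⁴.
Apply Gaussian elimination to the matrix whose rows are u₁, u₂, u₃, u₄, u₅.
The echelon form has 4 nonzero rows, so the rank is 4.
(With 5 elements in a 4-dimensional space the rank is at most 4.)

4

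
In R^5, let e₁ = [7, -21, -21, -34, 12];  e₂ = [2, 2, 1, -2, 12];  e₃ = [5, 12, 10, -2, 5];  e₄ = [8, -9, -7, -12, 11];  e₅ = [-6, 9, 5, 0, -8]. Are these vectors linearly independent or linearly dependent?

linearly dependent

Form the 5×5 matrix with these as columns; its determinant is 0.
A zero determinant means the columns are linearly dependent.
Indeed e₁ + e₃ - 3e₄ - 2e₅ = 0.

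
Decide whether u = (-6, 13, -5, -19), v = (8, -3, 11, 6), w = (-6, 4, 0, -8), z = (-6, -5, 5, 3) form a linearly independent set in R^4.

linearly dependent

Form the 4×4 matrix with these as columns; its determinant is 0.
A zero determinant means the columns are linearly dependent.
Indeed u - 2w + z = 0.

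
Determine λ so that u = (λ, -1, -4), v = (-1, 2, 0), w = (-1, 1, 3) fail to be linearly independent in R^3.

The vectors are dependent exactly when the determinant of the matrix with rows u, v, w vanishes.
Expanding, det = 6*λ - 7.
This vanishes exactly when λ = 7/6.

λ = 7/6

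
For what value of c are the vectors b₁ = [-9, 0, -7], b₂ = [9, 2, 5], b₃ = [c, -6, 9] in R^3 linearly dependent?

c = 27/7

Dependence holds iff the 3×3 matrix [b₁ b₂ b₃] is singular.
Expanding, det = 14*c - 54.
This vanishes exactly when c = 27/7.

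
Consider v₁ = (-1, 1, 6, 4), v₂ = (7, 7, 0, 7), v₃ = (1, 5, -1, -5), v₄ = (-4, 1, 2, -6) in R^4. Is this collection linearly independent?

linearly independent

Form the 4×4 matrix with these as columns; its determinant is 273.
A nonzero determinant means the columns are linearly independent.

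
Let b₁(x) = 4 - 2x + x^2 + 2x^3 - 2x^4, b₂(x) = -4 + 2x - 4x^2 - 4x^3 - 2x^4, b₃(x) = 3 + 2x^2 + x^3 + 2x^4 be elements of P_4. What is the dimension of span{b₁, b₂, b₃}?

dim = 3

Use coordinates relative to {1, x, …, x^4}.
Put the 5×3 matrix [b₁|b₂|b₃] into echelon form.
Reduction leaves 3 leading entries, giving rank 3.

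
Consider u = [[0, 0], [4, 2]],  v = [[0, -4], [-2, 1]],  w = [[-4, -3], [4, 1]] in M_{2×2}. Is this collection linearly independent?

linearly independent

Write each element as a coordinate vector in ℝ⁴ using {E₁₁, E₁₂, E₂₁, E₂₂}.
Row-reduce the matrix whose columns are u, v, w.
The reduction yields 3 nonzero rows, so the rank is 3.
Since rank = 3 (the number of vectors), the set is linearly independent.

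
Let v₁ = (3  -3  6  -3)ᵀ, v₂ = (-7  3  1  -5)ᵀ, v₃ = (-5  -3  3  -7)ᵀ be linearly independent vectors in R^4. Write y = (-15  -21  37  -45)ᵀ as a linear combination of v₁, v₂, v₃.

y = 4v₁ + v₂ + 4v₃

Set up the augmented matrix [v₁ | v₂ | v₃ | y] and row-reduce.
Row-reducing the augmented matrix gives the unique coefficients (c₁, c₂, c₃) = (4, 1, 4).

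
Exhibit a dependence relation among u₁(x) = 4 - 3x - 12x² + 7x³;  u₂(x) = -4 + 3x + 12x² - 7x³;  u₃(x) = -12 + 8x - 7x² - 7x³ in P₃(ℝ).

Write each element as a vector in ℝ⁴ using {1, x, …, x³}.
Set up α₁u₁ + … + α₃u₃ = 0 and solve the homogeneous system.
The free variable yields coefficients (1, 1, 0) (any nonzero multiple also works).

u₁ + u₂ = 0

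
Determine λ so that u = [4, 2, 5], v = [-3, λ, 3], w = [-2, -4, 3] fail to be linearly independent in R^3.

Dependence holds iff the 3×3 matrix [u v w] is singular.
The determinant works out to 22*λ + 114.
This vanishes exactly when λ = -57/11.

λ = -57/11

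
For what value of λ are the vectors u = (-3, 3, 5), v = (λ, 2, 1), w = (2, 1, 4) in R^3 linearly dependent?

λ = -5

The vectors are dependent exactly when the determinant of the matrix with rows u, v, w vanishes.
Expanding, det = -7*λ - 35.
Setting this to zero gives λ = -5.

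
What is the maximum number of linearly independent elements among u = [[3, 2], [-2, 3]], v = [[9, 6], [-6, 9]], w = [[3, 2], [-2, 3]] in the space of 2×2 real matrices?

1

Pass to coordinate vectors with respect to the basis {E₁₁, E₁₂, E₂₁, E₂₂}.
Apply Gaussian elimination to the matrix whose rows are u, v, w.
Exactly 1 pivot survives; hence the rank is 1.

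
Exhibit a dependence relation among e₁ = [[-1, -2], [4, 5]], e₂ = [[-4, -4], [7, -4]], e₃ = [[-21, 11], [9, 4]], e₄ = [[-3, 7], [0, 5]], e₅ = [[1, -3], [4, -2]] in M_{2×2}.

Write each element as a vector in ℝ⁴ using {E₁₁, E₁₂, E₂₁, E₂₂}.
Write the vectors as columns of a matrix and find a nonzero vector in its null space.
The free variable yields coefficients (0, 3, -1, 2, -3) (any nonzero multiple also works).

3e₂ - e₃ + 2e₄ - 3e₅ = 0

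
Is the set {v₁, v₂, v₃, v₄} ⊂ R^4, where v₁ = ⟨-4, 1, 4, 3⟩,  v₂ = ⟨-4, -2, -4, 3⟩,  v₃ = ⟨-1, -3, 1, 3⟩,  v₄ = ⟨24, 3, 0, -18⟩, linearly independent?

Row-reduce the matrix whose columns are v₁, v₂, v₃, v₄.
The reduction yields 3 nonzero rows, so the rank is 3.
Since rank 3 < 4, the set is linearly dependent.
Indeed 3v₁ + 3v₂ + v₄ = 0.

linearly dependent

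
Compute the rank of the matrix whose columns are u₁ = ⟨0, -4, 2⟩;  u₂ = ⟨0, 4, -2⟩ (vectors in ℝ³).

1

Apply Gaussian elimination to the matrix whose rows are u₁, u₂.
Exactly 1 pivot survives; hence the rank is 1.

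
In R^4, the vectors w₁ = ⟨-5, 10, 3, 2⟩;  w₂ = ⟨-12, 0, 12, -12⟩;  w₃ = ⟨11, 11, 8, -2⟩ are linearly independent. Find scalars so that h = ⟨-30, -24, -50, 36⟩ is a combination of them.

h = 2w₁ - 2w₂ - 4w₃

Solve the system with w₁, w₂, w₃ as columns and h as the right-hand side.
The system has the unique solution (α₁, α₂, α₃) = (2, -2, -4).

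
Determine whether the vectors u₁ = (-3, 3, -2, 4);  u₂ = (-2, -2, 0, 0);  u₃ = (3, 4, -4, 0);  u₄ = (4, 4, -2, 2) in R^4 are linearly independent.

Row-reduce the matrix whose columns are u₁, u₂, u₃, u₄.
The reduction yields 4 nonzero rows, so the rank is 4.
Since rank = 4 (the number of vectors), the set is linearly independent.

linearly independent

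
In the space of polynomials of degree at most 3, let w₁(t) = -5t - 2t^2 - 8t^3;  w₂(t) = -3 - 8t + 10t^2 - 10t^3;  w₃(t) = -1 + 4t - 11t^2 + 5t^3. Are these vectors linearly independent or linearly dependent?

linearly independent

Take coordinates with respect to the standard basis {1, t, …, t^3}.
Place the vectors as rows of a 3×4 matrix and reduce to echelon form.
The reduction yields 3 nonzero rows, so the rank is 3.
Since rank = 3 (the number of vectors), the set is linearly independent.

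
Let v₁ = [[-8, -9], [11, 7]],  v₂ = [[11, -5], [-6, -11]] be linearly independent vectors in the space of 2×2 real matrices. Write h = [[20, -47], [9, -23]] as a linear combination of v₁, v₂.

h = 3v₁ + 4v₂

Take coordinate vectors relative to {E₁₁, E₁₂, E₂₁, E₂₂}.
Write h = a₁v₁ + a₂v₂ and equate components.
Back-substitution yields (a₁, a₂) = (3, 4).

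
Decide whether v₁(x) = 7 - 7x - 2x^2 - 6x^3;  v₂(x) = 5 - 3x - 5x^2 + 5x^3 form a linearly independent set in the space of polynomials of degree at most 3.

Take coordinates with respect to the standard basis {1, x, …, x^3}.
Row-reduce the matrix whose columns are v₁, v₂.
The reduction yields 2 nonzero rows, so the rank is 2.
Since rank = 2 (the number of vectors), the set is linearly independent.

linearly independent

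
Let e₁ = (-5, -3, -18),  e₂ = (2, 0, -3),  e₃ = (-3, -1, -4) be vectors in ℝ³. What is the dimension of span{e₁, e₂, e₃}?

dim = 2

Form the matrix with e₁, e₂, e₃ as columns and reduce.
There are 2 pivot columns, so rank = 2.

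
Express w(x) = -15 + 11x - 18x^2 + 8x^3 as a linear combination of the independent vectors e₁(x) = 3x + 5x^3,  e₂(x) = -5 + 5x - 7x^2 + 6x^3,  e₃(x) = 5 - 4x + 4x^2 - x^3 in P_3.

Work in coordinates with respect to the standard basis {1, x, …, x^3}.
Write w = c₁e₁ + … + c₃e₃ and equate components.
Back-substitution yields (c₁, c₂, c₃) = (-1, 2, -1).

w = -e₁ + 2e₂ - e₃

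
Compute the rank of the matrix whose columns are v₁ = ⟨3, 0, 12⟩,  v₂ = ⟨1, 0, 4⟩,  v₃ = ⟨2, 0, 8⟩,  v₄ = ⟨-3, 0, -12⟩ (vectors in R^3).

1

Put the 3×4 matrix [v₁|v₂|v₃|v₄] into echelon form.
There is 1 pivot column, so rank = 1.
(With 4 elements in a 3-dimensional space the rank is at most 3.)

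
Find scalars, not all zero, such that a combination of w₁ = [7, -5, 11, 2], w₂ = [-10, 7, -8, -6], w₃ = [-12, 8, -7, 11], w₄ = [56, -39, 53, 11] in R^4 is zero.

2w₁ - 3w₂ - w₃ - w₄ = 0

Set up α₁w₁ + … + α₄w₄ = 0 and solve the homogeneous system.
The free variable yields coefficients (2, -3, -1, -1) (any nonzero multiple also works).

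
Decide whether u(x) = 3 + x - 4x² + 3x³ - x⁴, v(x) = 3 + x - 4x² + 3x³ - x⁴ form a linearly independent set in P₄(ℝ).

Take coordinates with respect to the standard basis {1, x, …, x⁴}.
Two of the vectors are equal, giving an immediate dependence.

linearly dependent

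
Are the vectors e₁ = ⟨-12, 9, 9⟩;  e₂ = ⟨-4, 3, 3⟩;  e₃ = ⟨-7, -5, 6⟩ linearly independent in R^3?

linearly dependent

One vector is a scalar multiple of another, so the set is dependent.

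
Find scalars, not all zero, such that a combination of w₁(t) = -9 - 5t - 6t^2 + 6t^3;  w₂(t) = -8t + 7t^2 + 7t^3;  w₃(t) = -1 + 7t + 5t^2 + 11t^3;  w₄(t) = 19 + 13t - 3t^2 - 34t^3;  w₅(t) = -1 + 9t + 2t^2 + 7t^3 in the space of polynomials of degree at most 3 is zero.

Write each element as a vector in ℝ⁴ using {1, t, …, t^3}.
Write the vectors as columns of a matrix and find a nonzero vector in its null space.
The free variable yields coefficients (2, 1, 2, 1, -1) (any nonzero multiple also works).

2w₁ + w₂ + 2w₃ + w₄ - w₅ = 0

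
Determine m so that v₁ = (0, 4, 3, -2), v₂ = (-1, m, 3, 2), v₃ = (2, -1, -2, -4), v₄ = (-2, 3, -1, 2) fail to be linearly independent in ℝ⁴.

m = 7/6

The set is linearly dependent precisely when det[v₁; v₂; v₃; v₄] = 0.
Expanding, det = 24*m - 28.
Setting this to zero gives m = 7/6.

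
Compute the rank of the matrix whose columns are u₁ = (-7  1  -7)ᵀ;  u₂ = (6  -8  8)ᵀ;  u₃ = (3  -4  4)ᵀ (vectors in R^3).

Apply Gaussian elimination to the matrix whose rows are u₁, u₂, u₃.
Exactly 2 pivots survive; hence the rank is 2.

2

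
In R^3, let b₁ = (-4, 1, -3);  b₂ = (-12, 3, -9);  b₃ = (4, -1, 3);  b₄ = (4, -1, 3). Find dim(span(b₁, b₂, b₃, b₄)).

Row-reduce the 4×3 matrix with these as rows.
There is 1 pivot column, so rank = 1.
(With 4 elements in a 3-dimensional space the rank is at most 3.)

dim = 1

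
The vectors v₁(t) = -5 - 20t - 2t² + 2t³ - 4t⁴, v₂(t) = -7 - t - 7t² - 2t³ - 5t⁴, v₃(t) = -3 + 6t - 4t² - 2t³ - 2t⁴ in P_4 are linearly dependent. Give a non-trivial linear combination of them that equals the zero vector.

v₁ - 2v₂ + 3v₃ = 0

Take coordinates with respect to {1, t, …, t⁴}.
Write the vectors as columns of a matrix and find a nonzero vector in its null space.
The free variable yields coefficients (1, -2, 3) (any nonzero multiple also works).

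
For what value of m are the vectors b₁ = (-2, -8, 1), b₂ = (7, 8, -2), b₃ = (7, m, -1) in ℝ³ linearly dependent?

Place the vectors as rows of a 3×3 matrix; dependence ⇔ determinant zero.
The determinant works out to 3*m + 16.
Solving 3*m + 16 = 0 yields m = -16/3.

m = -16/3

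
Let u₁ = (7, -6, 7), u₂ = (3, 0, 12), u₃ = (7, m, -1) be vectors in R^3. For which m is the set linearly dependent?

Place the vectors as rows of a 3×3 matrix; dependence ⇔ determinant zero.
Cofactor expansion gives det = -63*m - 522.
This vanishes exactly when m = -58/7.

m = -58/7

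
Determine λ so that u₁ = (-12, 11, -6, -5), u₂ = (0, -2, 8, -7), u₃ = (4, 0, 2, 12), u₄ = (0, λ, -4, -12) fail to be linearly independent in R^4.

λ = -9/2

The set is linearly dependent precisely when det[u₁; u₂; u₃; u₄] = 0.
Expanding, det = -992*λ - 4464.
Solving -992*λ - 4464 = 0 yields λ = -9/2.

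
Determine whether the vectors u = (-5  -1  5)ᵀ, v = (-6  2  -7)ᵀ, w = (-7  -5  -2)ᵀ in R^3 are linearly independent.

The matrix [u|v|w] has determinant 378.
A nonzero determinant means the columns are linearly independent.

linearly independent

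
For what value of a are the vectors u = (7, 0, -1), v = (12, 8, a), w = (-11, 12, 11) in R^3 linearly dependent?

a = 32/7

The vectors are dependent exactly when the determinant of the matrix with rows u, v, w vanishes.
Cofactor expansion gives det = 384 - 84*a.
Setting this to zero gives a = 32/7.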